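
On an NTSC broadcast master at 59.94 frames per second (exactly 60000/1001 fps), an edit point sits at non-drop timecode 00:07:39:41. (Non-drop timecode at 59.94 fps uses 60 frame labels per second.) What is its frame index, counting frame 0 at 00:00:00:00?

frame 27581

Total seconds to the label: (0 × 3600 + 7 × 60 + 39) = 459.
Frame index = 459 × 60 + 41 = 27581.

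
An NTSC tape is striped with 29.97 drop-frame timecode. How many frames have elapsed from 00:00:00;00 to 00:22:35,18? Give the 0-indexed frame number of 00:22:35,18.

40628

As if non-drop at 30 labels/s: (0 × 3600 + 22 × 60 + 35) × 30 + 18 = 40668.
Minute boundaries passed: 22; those not divisible by 10: 22 − 2 = 20; dropped labels = 2 × 20 = 40.
Actual frame index = 40668 − 40 = 40628.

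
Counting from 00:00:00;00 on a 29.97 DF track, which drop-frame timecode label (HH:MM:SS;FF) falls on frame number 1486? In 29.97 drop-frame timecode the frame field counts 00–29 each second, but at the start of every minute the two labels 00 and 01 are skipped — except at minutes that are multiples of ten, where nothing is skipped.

Each 10-minute DF block holds 10 × 60 × 30 − 9 × 2 = 17982 frames. 1486 ÷ 17982 → 0 full blocks, remainder 1486.
Within the partial block the first minute is 1800 frames and each further minute 1798, so 0 further minute boundaries passed. Total skipped labels = 18 × 0 + 2 × 0 = 0.
Non-drop label index = 1486 + 0 = 1486; at 30 labels/s that is 00:00:49:16, i.e. DF 00:00:49;16.

00:00:49;16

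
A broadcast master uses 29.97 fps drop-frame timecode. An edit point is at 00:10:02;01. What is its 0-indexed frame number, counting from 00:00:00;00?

18043

As if non-drop at 30 labels/s: (0 × 3600 + 10 × 60 + 2) × 30 + 1 = 18061.
Minute boundaries passed: 10; those not divisible by 10: 10 − 1 = 9; dropped labels = 2 × 9 = 18.
Actual frame index = 18061 − 18 = 18043.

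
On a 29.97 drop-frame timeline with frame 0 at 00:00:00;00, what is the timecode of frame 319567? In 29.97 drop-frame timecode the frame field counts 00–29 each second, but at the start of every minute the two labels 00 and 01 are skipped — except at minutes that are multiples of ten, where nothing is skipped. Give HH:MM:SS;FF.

02:57:42;27

Ten DF minutes hold 17982 frames, so frame 319567 lies in block 17 (frames 305694–323675) with 13873 frames into that block.
The block's first minute is 1800 frames and the rest 1798 each; 13873 frames reaches minute 7, so 17 × 18 + 7 × 2 = 320 labels have been skipped so far.
Adding those back, label number 319567 + 320 = 319887 at 30 labels/s is 10662 s + 27 f = 2 h 57 min 42 s frame 27, i.e. 02:57:42;27.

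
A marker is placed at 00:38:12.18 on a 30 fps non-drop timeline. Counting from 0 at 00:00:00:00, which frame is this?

Total seconds to the label: (0 × 3600 + 38 × 60 + 12) = 2292.
Frame index = 2292 × 30 + 18 = 68778.

frame 68778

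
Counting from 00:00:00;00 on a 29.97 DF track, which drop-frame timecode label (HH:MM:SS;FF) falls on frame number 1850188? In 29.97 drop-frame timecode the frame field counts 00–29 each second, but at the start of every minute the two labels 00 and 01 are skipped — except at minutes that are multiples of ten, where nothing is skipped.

Ten DF minutes hold 17982 frames, so frame 1850188 lies in block 102 (frames 1834164–1852145) with 16024 frames into that block.
The block's first minute is 1800 frames and the rest 1798 each; 16024 frames reaches minute 8, so 102 × 18 + 8 × 2 = 1852 labels have been skipped so far.
Adding those back, label number 1850188 + 1852 = 1852040 at 30 labels/s is 61734 s + 20 f = 17 h 8 min 54 s frame 20, i.e. 17:08:54;20.

17:08:54;20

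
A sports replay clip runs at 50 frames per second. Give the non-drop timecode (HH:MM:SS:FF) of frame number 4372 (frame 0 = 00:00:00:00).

00:01:27:22

4372 ÷ 50 = 87 full seconds, remainder 22 frames.
87 s = 0 h 1 min 27 s.
Timecode: 00:01:27:22.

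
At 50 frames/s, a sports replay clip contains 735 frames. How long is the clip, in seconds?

Running time = 735 / (50) = 14.7 s.

14.7 seconds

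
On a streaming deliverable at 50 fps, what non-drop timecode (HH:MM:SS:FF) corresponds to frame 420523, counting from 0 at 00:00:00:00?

420523 ÷ 50 = 8410 full seconds, remainder 23 frames.
8410 s = 2 h 20 min 10 s.
Timecode: 02:20:10:23.

02:20:10:23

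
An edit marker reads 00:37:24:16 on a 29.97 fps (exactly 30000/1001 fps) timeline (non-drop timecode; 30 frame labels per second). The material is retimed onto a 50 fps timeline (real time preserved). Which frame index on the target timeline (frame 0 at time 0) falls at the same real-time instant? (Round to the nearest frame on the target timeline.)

Source frame index: (0×3600 + 37×60 + 24) × 30 + 16 = 67336.
Real time: 67336 / (30000/1001) = 8425417/3750 s.
Target frame: (8425417/3750) × (50) = 8425417/75 ≈ 112338.893 → 112339.

frame 112339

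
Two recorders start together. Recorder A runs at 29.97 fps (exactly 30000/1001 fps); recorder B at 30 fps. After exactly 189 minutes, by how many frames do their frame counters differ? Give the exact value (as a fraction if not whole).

48600/143 frames

189 min = 11340 s.
A emits 30000/1001 × 11340 = 48600000/143 frames; B emits 30 × 11340 = 340200.
Difference = 48600/143 frames (≈ 339.8601); B is ahead of A.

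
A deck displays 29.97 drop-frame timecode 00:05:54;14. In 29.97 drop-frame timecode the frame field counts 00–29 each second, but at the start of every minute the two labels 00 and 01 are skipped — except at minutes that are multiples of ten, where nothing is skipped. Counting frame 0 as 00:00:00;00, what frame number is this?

10624

Complete 10-minute blocks: 0, each 17982 frames → 0.
Remaining 5 whole minutes in the current block: 1800 + 4 × 1798 = 8992 frames.
Within the current minute: 54 × 30 + 14 − 2 = 1632 (labels ;00/;01 skipped at this minute). Total = 0 + 8992 + 1632 = 10624.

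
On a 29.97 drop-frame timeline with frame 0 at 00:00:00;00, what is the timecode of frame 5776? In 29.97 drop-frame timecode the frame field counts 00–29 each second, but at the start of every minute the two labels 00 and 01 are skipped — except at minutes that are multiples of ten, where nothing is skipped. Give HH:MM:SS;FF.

00:03:12;22

Each 10-minute DF block holds 10 × 60 × 30 − 9 × 2 = 17982 frames. 5776 ÷ 17982 → 0 full blocks, remainder 5776.
Within the partial block the first minute is 1800 frames and each further minute 1798, so 3 further minute boundaries passed. Total skipped labels = 18 × 0 + 2 × 3 = 6.
Non-drop label index = 5776 + 6 = 5782; at 30 labels/s that is 00:03:12:22, i.e. DF 00:03:12;22.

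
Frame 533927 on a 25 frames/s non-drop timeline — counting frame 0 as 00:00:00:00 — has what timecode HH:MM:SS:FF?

533927 ÷ 25 = 21357 full seconds, remainder 2 frames.
21357 s = 5 h 55 min 57 s.
Timecode: 05:55:57:02.

05:55:57:02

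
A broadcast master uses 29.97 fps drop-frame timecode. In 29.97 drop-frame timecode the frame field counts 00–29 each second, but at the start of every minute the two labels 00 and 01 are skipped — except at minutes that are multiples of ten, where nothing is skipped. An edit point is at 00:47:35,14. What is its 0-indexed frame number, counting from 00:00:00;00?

85578

As if non-drop at 30 labels/s: (0 × 3600 + 47 × 60 + 35) × 30 + 14 = 85664.
Minute boundaries passed: 47; those not divisible by 10: 47 − 4 = 43; dropped labels = 2 × 43 = 86.
Actual frame index = 85664 − 86 = 85578.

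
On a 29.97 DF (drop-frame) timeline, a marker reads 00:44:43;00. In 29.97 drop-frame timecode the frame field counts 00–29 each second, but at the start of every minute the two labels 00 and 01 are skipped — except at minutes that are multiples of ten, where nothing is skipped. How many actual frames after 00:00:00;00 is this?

80410

Complete 10-minute blocks: 4, each 17982 frames → 71928.
Remaining 4 whole minutes in the current block: 1800 + 3 × 1798 = 7194 frames.
Within the current minute: 43 × 30 + 0 − 2 = 1288 (labels ;00/;01 skipped at this minute). Total = 71928 + 7194 + 1288 = 80410.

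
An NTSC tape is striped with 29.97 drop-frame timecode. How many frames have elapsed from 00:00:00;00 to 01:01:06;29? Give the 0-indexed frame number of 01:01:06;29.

Complete 10-minute blocks: 6, each 17982 frames → 107892.
Remaining 1 whole minute in the current block: 1800 + 0 × 1798 = 1800 frames.
Within the current minute: 6 × 30 + 29 − 2 = 207 (labels ;00/;01 skipped at this minute). Total = 107892 + 1800 + 207 = 109899.

109899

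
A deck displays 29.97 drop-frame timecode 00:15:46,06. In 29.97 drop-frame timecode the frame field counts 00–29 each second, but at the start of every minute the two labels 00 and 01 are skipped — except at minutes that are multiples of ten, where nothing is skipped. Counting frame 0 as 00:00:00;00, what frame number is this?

28358

Complete 10-minute blocks: 1, each 17982 frames → 17982.
Remaining 5 whole minutes in the current block: 1800 + 4 × 1798 = 8992 frames.
Within the current minute: 46 × 30 + 6 − 2 = 1384 (labels ;00/;01 skipped at this minute). Total = 17982 + 8992 + 1384 = 28358.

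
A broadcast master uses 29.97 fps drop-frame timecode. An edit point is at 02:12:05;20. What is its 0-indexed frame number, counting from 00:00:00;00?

Complete 10-minute blocks: 13, each 17982 frames → 233766.
Remaining 2 whole minutes in the current block: 1800 + 1 × 1798 = 3598 frames.
Within the current minute: 5 × 30 + 20 − 2 = 168 (labels ;00/;01 skipped at this minute). Total = 233766 + 3598 + 168 = 237532.

237532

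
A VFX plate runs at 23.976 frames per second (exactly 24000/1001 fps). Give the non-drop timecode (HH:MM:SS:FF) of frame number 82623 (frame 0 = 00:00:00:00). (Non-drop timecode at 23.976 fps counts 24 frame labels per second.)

00:57:22:15

82623 ÷ 24 = 3442 full seconds, remainder 15 frames.
3442 s = 0 h 57 min 22 s.
Timecode: 00:57:22:15.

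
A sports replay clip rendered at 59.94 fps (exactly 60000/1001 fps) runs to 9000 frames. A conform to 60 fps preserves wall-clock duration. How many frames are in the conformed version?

9009 frames

Target frames = source frames × (target rate / source rate) = 9000 × (60)/(60000/1001) = 9000 × 1001/1000 = 9009.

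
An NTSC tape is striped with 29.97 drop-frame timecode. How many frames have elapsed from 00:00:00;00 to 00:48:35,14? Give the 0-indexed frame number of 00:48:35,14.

Complete 10-minute blocks: 4, each 17982 frames → 71928.
Remaining 8 whole minutes in the current block: 1800 + 7 × 1798 = 14386 frames.
Within the current minute: 35 × 30 + 14 − 2 = 1062 (labels ;00/;01 skipped at this minute). Total = 71928 + 14386 + 1062 = 87376.

87376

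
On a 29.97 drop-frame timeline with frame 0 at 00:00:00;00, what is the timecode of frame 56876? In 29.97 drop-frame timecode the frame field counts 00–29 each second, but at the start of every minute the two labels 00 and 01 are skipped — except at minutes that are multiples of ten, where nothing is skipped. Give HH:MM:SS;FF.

00:31:37;22

Each 10-minute DF block holds 10 × 60 × 30 − 9 × 2 = 17982 frames. 56876 ÷ 17982 → 3 full blocks, remainder 2930.
Within the partial block the first minute is 1800 frames and each further minute 1798, so 1 further minute boundary passed. Total skipped labels = 18 × 3 + 2 × 1 = 56.
Non-drop label index = 56876 + 56 = 56932; at 30 labels/s that is 00:31:37:22, i.e. DF 00:31:37;22.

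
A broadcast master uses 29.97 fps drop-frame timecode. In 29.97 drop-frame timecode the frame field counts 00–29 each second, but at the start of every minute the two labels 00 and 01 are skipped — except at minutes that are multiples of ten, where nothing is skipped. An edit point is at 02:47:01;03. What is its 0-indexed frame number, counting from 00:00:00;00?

Complete 10-minute blocks: 16, each 17982 frames → 287712.
Remaining 7 whole minutes in the current block: 1800 + 6 × 1798 = 12588 frames.
Within the current minute: 1 × 30 + 3 − 2 = 31 (labels ;00/;01 skipped at this minute). Total = 287712 + 12588 + 31 = 300331.

300331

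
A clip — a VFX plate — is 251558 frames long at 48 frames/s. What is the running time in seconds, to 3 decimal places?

5240.792 seconds

Running time = 251558 × 1/48 = 125779/24 s ≈ 5240.792 s.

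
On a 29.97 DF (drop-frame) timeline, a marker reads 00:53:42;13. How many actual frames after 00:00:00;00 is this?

As if non-drop at 30 labels/s: (0 × 3600 + 53 × 60 + 42) × 30 + 13 = 96673.
Minute boundaries passed: 53; those not divisible by 10: 53 − 5 = 48; dropped labels = 2 × 48 = 96.
Actual frame index = 96673 − 96 = 96577.

96577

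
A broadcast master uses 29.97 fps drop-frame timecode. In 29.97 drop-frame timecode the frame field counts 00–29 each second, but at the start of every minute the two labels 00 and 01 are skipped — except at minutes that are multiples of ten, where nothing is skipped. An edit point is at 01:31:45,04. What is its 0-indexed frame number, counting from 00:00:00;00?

As if non-drop at 30 labels/s: (1 × 3600 + 31 × 60 + 45) × 30 + 4 = 165154.
Minute boundaries passed: 91; those not divisible by 10: 91 − 9 = 82; dropped labels = 2 × 82 = 164.
Actual frame index = 165154 − 164 = 164990.

164990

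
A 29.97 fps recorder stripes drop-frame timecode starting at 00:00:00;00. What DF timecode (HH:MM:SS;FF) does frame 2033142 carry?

Ten DF minutes hold 17982 frames, so frame 2033142 lies in block 113 (frames 2031966–2049947) with 1176 frames into that block.
The block's first minute is 1800 frames and the rest 1798 each; 1176 frames reaches minute 0, so 113 × 18 + 0 × 2 = 2034 labels have been skipped so far.
Adding those back, label number 2033142 + 2034 = 2035176 at 30 labels/s is 67839 s + 6 f = 18 h 50 min 39 s frame 6, i.e. 18:50:39;06.

18:50:39;06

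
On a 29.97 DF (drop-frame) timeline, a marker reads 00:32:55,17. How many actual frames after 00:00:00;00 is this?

As if non-drop at 30 labels/s: (0 × 3600 + 32 × 60 + 55) × 30 + 17 = 59267.
Minute boundaries passed: 32; those not divisible by 10: 32 − 3 = 29; dropped labels = 2 × 29 = 58.
Actual frame index = 59267 − 58 = 59209.

59209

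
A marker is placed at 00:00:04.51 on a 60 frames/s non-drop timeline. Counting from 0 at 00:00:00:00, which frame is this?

Total seconds to the label: (0 × 3600 + 0 × 60 + 4) = 4.
Frame index = 4 × 60 + 51 = 291.

291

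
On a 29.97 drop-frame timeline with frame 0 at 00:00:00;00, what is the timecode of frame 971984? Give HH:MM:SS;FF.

Ten DF minutes hold 17982 frames, so frame 971984 lies in block 54 (frames 971028–989009) with 956 frames into that block.
The block's first minute is 1800 frames and the rest 1798 each; 956 frames reaches minute 0, so 54 × 18 + 0 × 2 = 972 labels have been skipped so far.
Adding those back, label number 971984 + 972 = 972956 at 30 labels/s is 32431 s + 26 f = 9 h 0 min 31 s frame 26, i.e. 09:00:31;26.

09:00:31;26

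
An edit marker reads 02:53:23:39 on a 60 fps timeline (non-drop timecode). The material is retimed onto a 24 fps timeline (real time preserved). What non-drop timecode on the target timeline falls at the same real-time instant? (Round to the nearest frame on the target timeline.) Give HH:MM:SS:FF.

02:53:23:16

Source frame index: (2×3600 + 53×60 + 23) × 60 + 39 = 624219.
Real time: 624219 / (60) = 208073/20 s.
Target frame: (208073/20) × (24) = 1248438/5 ≈ 249687.600 → 249688.
At 24 labels/s: frame 249688 → 02:53:23:16.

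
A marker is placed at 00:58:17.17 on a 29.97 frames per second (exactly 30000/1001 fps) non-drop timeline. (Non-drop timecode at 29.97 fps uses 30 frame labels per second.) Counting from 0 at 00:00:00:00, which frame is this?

frame 104927

Total seconds to the label: (0 × 3600 + 58 × 60 + 17) = 3497.
Frame index = 3497 × 30 + 17 = 104927.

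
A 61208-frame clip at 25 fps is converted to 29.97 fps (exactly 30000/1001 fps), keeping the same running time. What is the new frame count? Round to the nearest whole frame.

73376 frames

Frames at target rate = 61208 × (30000/1001) / (25) = 10492800/143 ≈ 73376.224.
Nearest whole frame: 73376.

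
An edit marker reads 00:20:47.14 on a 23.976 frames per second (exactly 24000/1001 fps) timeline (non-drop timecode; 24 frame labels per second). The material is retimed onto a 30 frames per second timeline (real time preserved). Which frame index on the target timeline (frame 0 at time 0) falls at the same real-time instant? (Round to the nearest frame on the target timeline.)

Source frame index: (0×3600 + 20×60 + 47) × 24 + 14 = 29942.
Real time: 29942 / (24000/1001) = 14985971/12000 s.
Target frame: (14985971/12000) × (30) = 14985971/400 ≈ 37464.927 → 37465.

frame 37465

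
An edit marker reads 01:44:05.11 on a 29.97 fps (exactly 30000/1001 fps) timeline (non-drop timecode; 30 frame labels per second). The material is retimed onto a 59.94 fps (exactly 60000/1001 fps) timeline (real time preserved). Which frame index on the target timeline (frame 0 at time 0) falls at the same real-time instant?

frame 374722

Source frame index: (1×3600 + 44×60 + 5) × 30 + 11 = 187361.
Real time: 187361 / (30000/1001) = 187548361/30000 s.
Target frame: (187548361/30000) × (60000/1001) = 374722.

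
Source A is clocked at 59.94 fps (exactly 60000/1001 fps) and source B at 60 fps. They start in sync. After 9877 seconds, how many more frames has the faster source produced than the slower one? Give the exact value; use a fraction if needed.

A emits 60000/1001 × 9877 = 84660000/143 frames; B emits 60 × 9877 = 592620.
Difference = 84660/143 frames (≈ 592.0280); B is ahead of A.

84660/143 frames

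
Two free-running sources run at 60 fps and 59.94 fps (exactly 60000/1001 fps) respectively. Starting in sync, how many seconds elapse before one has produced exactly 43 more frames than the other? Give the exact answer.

The gap grows by |60000/1001 − 60| = 60/1001 frames per second.
Time for a 43-frame gap: 43 ÷ (60/1001) = 43043/60 s.

43043/60 seconds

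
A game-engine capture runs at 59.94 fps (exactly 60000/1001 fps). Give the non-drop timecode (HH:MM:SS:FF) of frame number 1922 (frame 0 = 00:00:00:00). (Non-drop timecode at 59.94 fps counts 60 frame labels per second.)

00:00:32:02

1922 ÷ 60 = 32 full seconds, remainder 2 frames.
32 s = 0 h 0 min 32 s.
Timecode: 00:00:32:02.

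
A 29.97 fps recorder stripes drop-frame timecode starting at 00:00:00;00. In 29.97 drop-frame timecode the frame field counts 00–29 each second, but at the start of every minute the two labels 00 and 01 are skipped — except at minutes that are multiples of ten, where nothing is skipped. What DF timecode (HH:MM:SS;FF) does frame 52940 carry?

00:29:26;14

Each 10-minute DF block holds 10 × 60 × 30 − 9 × 2 = 17982 frames. 52940 ÷ 17982 → 2 full blocks, remainder 16976.
Within the partial block the first minute is 1800 frames and each further minute 1798, so 9 further minute boundaries passed. Total skipped labels = 18 × 2 + 2 × 9 = 54.
Non-drop label index = 52940 + 54 = 52994; at 30 labels/s that is 00:29:26:14, i.e. DF 00:29:26;14.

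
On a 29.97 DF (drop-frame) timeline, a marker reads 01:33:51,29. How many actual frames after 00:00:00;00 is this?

168791

Complete 10-minute blocks: 9, each 17982 frames → 161838.
Remaining 3 whole minutes in the current block: 1800 + 2 × 1798 = 5396 frames.
Within the current minute: 51 × 30 + 29 − 2 = 1557 (labels ;00/;01 skipped at this minute). Total = 161838 + 5396 + 1557 = 168791.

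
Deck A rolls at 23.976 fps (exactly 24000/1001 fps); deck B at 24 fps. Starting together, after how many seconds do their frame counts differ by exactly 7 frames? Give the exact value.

The gap grows by |24 − 24000/1001| = 24/1001 frames per second.
Time for a 7-frame gap: 7 ÷ (24/1001) = 7007/24 s.

7007/24 seconds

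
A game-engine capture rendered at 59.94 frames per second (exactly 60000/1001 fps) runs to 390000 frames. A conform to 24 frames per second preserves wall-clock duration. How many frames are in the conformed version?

156156 frames

Target frames = source frames × (target rate / source rate) = 390000 × (24)/(60000/1001) = 390000 × 1001/2500 = 156156.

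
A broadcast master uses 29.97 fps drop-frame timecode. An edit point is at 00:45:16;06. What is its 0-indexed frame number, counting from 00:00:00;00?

As if non-drop at 30 labels/s: (0 × 3600 + 45 × 60 + 16) × 30 + 6 = 81486.
Minute boundaries passed: 45; those not divisible by 10: 45 − 4 = 41; dropped labels = 2 × 41 = 82.
Actual frame index = 81486 − 82 = 81404.

81404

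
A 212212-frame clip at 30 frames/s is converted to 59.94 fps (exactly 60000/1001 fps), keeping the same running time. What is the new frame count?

424000 frames

Target frames = source frames × (target rate / source rate) = 212212 × (60000/1001)/(30) = 212212 × 2000/1001 = 424000.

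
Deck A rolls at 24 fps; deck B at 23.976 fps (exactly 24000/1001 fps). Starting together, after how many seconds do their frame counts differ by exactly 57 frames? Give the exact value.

2377.375 seconds

The gap grows by |24000/1001 − 24| = 24/1001 frames per second.
Time for a 57-frame gap: 57 ÷ (24/1001) = 2377.375 s.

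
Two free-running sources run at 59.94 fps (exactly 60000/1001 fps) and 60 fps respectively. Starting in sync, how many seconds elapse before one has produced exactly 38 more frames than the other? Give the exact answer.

19019/30 seconds

The gap grows by |60 − 60000/1001| = 60/1001 frames per second.
Time for a 38-frame gap: 38 ÷ (60/1001) = 19019/30 s.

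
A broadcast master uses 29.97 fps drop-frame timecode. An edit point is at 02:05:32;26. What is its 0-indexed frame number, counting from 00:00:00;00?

As if non-drop at 30 labels/s: (2 × 3600 + 5 × 60 + 32) × 30 + 26 = 225986.
Minute boundaries passed: 125; those not divisible by 10: 125 − 12 = 113; dropped labels = 2 × 113 = 226.
Actual frame index = 225986 − 226 = 225760.

225760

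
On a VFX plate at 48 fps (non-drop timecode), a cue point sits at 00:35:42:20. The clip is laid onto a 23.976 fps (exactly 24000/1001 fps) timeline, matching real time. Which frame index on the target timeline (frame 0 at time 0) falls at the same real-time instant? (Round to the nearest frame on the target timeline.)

Source frame index: (0×3600 + 35×60 + 42) × 48 + 20 = 102836.
Real time: 102836 / (48) = 25709/12 s.
Target frame: (25709/12) × (24000/1001) = 51418000/1001 ≈ 51366.633 → 51367.

frame 51367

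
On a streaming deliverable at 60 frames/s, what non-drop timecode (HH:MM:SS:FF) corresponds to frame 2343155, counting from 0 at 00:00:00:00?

10:50:52:35

2343155 ÷ 60 = 39052 full seconds, remainder 35 frames.
39052 s = 10 h 50 min 52 s.
Timecode: 10:50:52:35.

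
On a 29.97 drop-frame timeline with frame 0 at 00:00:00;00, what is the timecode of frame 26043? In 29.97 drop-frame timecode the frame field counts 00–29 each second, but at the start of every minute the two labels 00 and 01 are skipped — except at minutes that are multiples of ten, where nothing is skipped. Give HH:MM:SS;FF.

00:14:28;29

Ten DF minutes hold 17982 frames, so frame 26043 lies in block 1 (frames 17982–35963) with 8061 frames into that block.
The block's first minute is 1800 frames and the rest 1798 each; 8061 frames reaches minute 4, so 1 × 18 + 4 × 2 = 26 labels have been skipped so far.
Adding those back, label number 26043 + 26 = 26069 at 30 labels/s is 868 s + 29 f = 0 h 14 min 28 s frame 29, i.e. 00:14:28;29.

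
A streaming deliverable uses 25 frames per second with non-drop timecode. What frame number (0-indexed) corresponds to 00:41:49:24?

frame 62749

Total seconds to the label: (0 × 3600 + 41 × 60 + 49) = 2509.
Frame index = 2509 × 25 + 24 = 62749.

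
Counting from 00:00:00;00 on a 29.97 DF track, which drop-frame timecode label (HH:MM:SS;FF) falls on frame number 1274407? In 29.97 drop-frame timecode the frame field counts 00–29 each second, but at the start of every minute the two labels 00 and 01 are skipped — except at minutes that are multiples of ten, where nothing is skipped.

Each 10-minute DF block holds 10 × 60 × 30 − 9 × 2 = 17982 frames. 1274407 ÷ 17982 → 70 full blocks, remainder 15667.
Within the partial block the first minute is 1800 frames and each further minute 1798, so 8 further minute boundaries passed. Total skipped labels = 18 × 70 + 2 × 8 = 1276.
Non-drop label index = 1274407 + 1276 = 1275683; at 30 labels/s that is 11:48:42:23, i.e. DF 11:48:42;23.

11:48:42;23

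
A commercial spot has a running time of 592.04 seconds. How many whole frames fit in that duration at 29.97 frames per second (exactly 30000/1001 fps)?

17743 frames

Frames = 592.04 × 30000/1001 = 17761200/1001 ≈ 17743.4565.
Complete frames: 17743.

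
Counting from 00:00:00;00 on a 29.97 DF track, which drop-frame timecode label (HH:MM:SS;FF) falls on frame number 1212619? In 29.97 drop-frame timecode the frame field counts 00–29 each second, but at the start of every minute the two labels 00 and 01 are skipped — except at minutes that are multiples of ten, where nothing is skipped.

11:14:21;03

Ten DF minutes hold 17982 frames, so frame 1212619 lies in block 67 (frames 1204794–1222775) with 7825 frames into that block.
The block's first minute is 1800 frames and the rest 1798 each; 7825 frames reaches minute 4, so 67 × 18 + 4 × 2 = 1214 labels have been skipped so far.
Adding those back, label number 1212619 + 1214 = 1213833 at 30 labels/s is 40461 s + 3 f = 11 h 14 min 21 s frame 3, i.e. 11:14:21;03.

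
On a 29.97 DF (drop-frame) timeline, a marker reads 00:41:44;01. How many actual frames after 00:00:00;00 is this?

75047

Complete 10-minute blocks: 4, each 17982 frames → 71928.
Remaining 1 whole minute in the current block: 1800 + 0 × 1798 = 1800 frames.
Within the current minute: 44 × 30 + 1 − 2 = 1319 (labels ;00/;01 skipped at this minute). Total = 71928 + 1800 + 1319 = 75047.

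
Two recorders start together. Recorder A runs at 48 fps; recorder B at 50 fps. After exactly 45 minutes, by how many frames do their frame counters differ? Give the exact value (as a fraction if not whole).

45 min = 2700 s.
A emits 48 × 2700 = 129600 frames; B emits 50 × 2700 = 135000.
Difference = 5400 frames; B is ahead of A.

5400 frames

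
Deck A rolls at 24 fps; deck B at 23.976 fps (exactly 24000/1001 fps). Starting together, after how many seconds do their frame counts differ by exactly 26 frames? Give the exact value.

13013/12 seconds

The gap grows by |24000/1001 − 24| = 24/1001 frames per second.
Time for a 26-frame gap: 26 ÷ (24/1001) = 13013/12 s.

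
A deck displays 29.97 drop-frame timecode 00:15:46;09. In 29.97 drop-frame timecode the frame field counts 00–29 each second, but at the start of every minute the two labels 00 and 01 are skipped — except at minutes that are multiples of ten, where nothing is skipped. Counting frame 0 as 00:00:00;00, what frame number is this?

Complete 10-minute blocks: 1, each 17982 frames → 17982.
Remaining 5 whole minutes in the current block: 1800 + 4 × 1798 = 8992 frames.
Within the current minute: 46 × 30 + 9 − 2 = 1387 (labels ;00/;01 skipped at this minute). Total = 17982 + 8992 + 1387 = 28361.

28361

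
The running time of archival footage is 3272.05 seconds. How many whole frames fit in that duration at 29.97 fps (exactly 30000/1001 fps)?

Frames = 3272.05 × 30000/1001 = 98161500/1001 ≈ 98063.4366.
Complete frames: 98063.

98063 frames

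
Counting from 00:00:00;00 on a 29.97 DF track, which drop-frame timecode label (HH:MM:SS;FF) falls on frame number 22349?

00:12:25;21

Each 10-minute DF block holds 10 × 60 × 30 − 9 × 2 = 17982 frames. 22349 ÷ 17982 → 1 full block, remainder 4367.
Within the partial block the first minute is 1800 frames and each further minute 1798, so 2 further minute boundaries passed. Total skipped labels = 18 × 1 + 2 × 2 = 22.
Non-drop label index = 22349 + 22 = 22371; at 30 labels/s that is 00:12:25:21, i.e. DF 00:12:25;21.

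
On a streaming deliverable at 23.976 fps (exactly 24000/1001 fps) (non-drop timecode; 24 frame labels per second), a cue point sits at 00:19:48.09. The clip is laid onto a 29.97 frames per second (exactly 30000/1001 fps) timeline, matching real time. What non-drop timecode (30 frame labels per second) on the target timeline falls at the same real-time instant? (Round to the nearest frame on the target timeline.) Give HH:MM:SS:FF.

Source frame index: (0×3600 + 19×60 + 48) × 24 + 9 = 28521.
Real time: 28521 / (24000/1001) = 9516507/8000 s.
Target frame: (9516507/8000) × (30000/1001) = 142605/4 ≈ 35651.250 → 35651.
At 30 labels/s: frame 35651 → 00:19:48:11.

00:19:48:11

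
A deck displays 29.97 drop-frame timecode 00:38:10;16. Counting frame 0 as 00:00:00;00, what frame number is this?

Complete 10-minute blocks: 3, each 17982 frames → 53946.
Remaining 8 whole minutes in the current block: 1800 + 7 × 1798 = 14386 frames.
Within the current minute: 10 × 30 + 16 − 2 = 314 (labels ;00/;01 skipped at this minute). Total = 53946 + 14386 + 314 = 68646.

68646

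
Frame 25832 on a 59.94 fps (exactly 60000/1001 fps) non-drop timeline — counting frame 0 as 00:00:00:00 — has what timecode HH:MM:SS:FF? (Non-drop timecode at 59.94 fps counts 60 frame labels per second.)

00:07:10:32

25832 ÷ 60 = 430 full seconds, remainder 32 frames.
430 s = 0 h 7 min 10 s.
Timecode: 00:07:10:32.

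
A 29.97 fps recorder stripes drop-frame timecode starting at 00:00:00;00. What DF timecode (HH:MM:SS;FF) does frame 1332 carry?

Ten DF minutes hold 17982 frames, so frame 1332 lies in block 0 (frames 0–17981) with 1332 frames into that block.
The block's first minute is 1800 frames and the rest 1798 each; 1332 frames reaches minute 0, so 0 × 18 + 0 × 2 = 0 labels have been skipped so far.
Adding those back, label number 1332 + 0 = 1332 at 30 labels/s is 44 s + 12 f = 0 h 0 min 44 s frame 12, i.e. 00:00:44;12.

00:00:44;12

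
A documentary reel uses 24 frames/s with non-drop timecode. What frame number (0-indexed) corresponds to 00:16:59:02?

24458

Total seconds to the label: (0 × 3600 + 16 × 60 + 59) = 1019.
Frame index = 1019 × 24 + 2 = 24458.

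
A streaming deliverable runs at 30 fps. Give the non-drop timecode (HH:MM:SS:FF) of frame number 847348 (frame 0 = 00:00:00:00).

847348 ÷ 30 = 28244 full seconds, remainder 28 frames.
28244 s = 7 h 50 min 44 s.
Timecode: 07:50:44:28.

07:50:44:28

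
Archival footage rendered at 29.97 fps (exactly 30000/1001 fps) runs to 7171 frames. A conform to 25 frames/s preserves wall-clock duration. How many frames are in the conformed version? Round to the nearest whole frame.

Frames at target rate = 7171 × (25) / (30000/1001) = 7178171/1200 ≈ 5981.809.
Nearest whole frame: 5982.

5982 frames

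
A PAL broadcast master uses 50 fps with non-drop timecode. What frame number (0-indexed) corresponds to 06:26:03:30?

Total seconds to the label: (6 × 3600 + 26 × 60 + 3) = 23163.
Frame index = 23163 × 50 + 30 = 1158180.

frame 1158180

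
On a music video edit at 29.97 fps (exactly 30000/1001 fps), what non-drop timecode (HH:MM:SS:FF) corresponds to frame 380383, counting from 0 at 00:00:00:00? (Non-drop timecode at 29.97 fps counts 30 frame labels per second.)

03:31:19:13

380383 ÷ 30 = 12679 full seconds, remainder 13 frames.
12679 s = 3 h 31 min 19 s.
Timecode: 03:31:19:13.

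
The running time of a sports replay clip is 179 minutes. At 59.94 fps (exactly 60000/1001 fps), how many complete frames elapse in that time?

179 min = 10740 s.
Frames = 10740 × 60000/1001 = 644400000/1001 ≈ 643756.2438.
Complete frames: 643756.

643756 frames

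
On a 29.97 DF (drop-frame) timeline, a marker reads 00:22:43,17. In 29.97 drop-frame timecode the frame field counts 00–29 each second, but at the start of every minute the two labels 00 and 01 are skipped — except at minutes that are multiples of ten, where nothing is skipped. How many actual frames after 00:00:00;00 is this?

As if non-drop at 30 labels/s: (0 × 3600 + 22 × 60 + 43) × 30 + 17 = 40907.
Minute boundaries passed: 22; those not divisible by 10: 22 − 2 = 20; dropped labels = 2 × 20 = 40.
Actual frame index = 40907 − 40 = 40867.

40867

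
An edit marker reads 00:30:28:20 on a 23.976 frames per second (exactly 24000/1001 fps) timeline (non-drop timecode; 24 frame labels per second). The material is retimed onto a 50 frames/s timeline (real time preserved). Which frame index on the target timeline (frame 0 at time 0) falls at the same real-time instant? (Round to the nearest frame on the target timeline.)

frame 91533

Source frame index: (0×3600 + 30×60 + 28) × 24 + 20 = 43892.
Real time: 43892 / (24000/1001) = 10983973/6000 s.
Target frame: (10983973/6000) × (50) = 10983973/120 ≈ 91533.108 → 91533.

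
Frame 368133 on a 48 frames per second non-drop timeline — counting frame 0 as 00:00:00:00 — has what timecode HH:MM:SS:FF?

02:07:49:21

368133 ÷ 48 = 7669 full seconds, remainder 21 frames.
7669 s = 2 h 7 min 49 s.
Timecode: 02:07:49:21.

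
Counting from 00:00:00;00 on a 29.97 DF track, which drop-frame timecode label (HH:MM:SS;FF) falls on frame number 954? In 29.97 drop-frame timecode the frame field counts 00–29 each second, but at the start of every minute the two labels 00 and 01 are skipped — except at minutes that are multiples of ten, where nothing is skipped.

Each 10-minute DF block holds 10 × 60 × 30 − 9 × 2 = 17982 frames. 954 ÷ 17982 → 0 full blocks, remainder 954.
Within the partial block the first minute is 1800 frames and each further minute 1798, so 0 further minute boundaries passed. Total skipped labels = 18 × 0 + 2 × 0 = 0.
Non-drop label index = 954 + 0 = 954; at 30 labels/s that is 00:00:31:24, i.e. DF 00:00:31;24.

00:00:31;24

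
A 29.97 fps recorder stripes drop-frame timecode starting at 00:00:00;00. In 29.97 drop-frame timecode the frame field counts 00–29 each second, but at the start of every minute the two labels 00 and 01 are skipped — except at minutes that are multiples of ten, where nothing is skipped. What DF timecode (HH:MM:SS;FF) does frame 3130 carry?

Ten DF minutes hold 17982 frames, so frame 3130 lies in block 0 (frames 0–17981) with 3130 frames into that block.
The block's first minute is 1800 frames and the rest 1798 each; 3130 frames reaches minute 1, so 0 × 18 + 1 × 2 = 2 labels have been skipped so far.
Adding those back, label number 3130 + 2 = 3132 at 30 labels/s is 104 s + 12 f = 0 h 1 min 44 s frame 12, i.e. 00:01:44;12.

00:01:44;12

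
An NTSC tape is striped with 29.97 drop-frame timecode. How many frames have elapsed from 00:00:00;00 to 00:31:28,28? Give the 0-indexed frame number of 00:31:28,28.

As if non-drop at 30 labels/s: (0 × 3600 + 31 × 60 + 28) × 30 + 28 = 56668.
Minute boundaries passed: 31; those not divisible by 10: 31 − 3 = 28; dropped labels = 2 × 28 = 56.
Actual frame index = 56668 − 56 = 56612.

56612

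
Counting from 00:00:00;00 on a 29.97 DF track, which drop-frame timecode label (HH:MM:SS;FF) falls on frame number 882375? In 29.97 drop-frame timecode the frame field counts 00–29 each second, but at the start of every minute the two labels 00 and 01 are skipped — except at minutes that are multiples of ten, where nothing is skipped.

Each 10-minute DF block holds 10 × 60 × 30 − 9 × 2 = 17982 frames. 882375 ÷ 17982 → 49 full blocks, remainder 1257.
Within the partial block the first minute is 1800 frames and each further minute 1798, so 0 further minute boundaries passed. Total skipped labels = 18 × 49 + 2 × 0 = 882.
Non-drop label index = 882375 + 882 = 883257; at 30 labels/s that is 08:10:41:27, i.e. DF 08:10:41;27.

08:10:41;27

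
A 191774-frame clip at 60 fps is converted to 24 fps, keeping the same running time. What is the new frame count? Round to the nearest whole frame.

76710 frames

Frames at target rate = 191774 × (24) / (60) = 383548/5 ≈ 76709.600.
Nearest whole frame: 76710.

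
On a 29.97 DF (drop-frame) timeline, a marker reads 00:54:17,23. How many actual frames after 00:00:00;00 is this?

Complete 10-minute blocks: 5, each 17982 frames → 89910.
Remaining 4 whole minutes in the current block: 1800 + 3 × 1798 = 7194 frames.
Within the current minute: 17 × 30 + 23 − 2 = 531 (labels ;00/;01 skipped at this minute). Total = 89910 + 7194 + 531 = 97635.

97635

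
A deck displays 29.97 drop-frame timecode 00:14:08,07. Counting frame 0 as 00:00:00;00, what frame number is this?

As if non-drop at 30 labels/s: (0 × 3600 + 14 × 60 + 8) × 30 + 7 = 25447.
Minute boundaries passed: 14; those not divisible by 10: 14 − 1 = 13; dropped labels = 2 × 13 = 26.
Actual frame index = 25447 − 26 = 25421.

25421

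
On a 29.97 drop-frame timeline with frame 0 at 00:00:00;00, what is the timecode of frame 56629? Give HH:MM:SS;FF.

Each 10-minute DF block holds 10 × 60 × 30 − 9 × 2 = 17982 frames. 56629 ÷ 17982 → 3 full blocks, remainder 2683.
Within the partial block the first minute is 1800 frames and each further minute 1798, so 1 further minute boundary passed. Total skipped labels = 18 × 3 + 2 × 1 = 56.
Non-drop label index = 56629 + 56 = 56685; at 30 labels/s that is 00:31:29:15, i.e. DF 00:31:29;15.

00:31:29;15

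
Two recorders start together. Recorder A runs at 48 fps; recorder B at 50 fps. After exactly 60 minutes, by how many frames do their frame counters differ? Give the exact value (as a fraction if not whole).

60 min = 3600 s.
A emits 48 × 3600 = 172800 frames; B emits 50 × 3600 = 180000.
Difference = 7200 frames; B is ahead of A.

7200 frames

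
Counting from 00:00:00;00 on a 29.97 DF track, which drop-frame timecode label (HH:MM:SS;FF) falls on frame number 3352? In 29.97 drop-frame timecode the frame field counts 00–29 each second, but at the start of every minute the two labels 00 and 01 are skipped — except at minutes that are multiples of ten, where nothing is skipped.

Each 10-minute DF block holds 10 × 60 × 30 − 9 × 2 = 17982 frames. 3352 ÷ 17982 → 0 full blocks, remainder 3352.
Within the partial block the first minute is 1800 frames and each further minute 1798, so 1 further minute boundary passed. Total skipped labels = 18 × 0 + 2 × 1 = 2.
Non-drop label index = 3352 + 2 = 3354; at 30 labels/s that is 00:01:51:24, i.e. DF 00:01:51;24.

00:01:51;24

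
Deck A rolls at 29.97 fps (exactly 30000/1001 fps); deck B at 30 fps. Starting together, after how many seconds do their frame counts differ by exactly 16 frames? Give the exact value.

The gap grows by |30 − 30000/1001| = 30/1001 frames per second.
Time for a 16-frame gap: 16 ÷ (30/1001) = 8008/15 s.

8008/15 seconds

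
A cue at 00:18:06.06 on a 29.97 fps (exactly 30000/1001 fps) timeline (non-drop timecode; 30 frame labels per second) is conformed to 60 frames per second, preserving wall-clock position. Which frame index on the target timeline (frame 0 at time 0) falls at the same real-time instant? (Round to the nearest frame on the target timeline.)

frame 65237

Source frame index: (0×3600 + 18×60 + 6) × 30 + 6 = 32586.
Real time: 32586 / (30000/1001) = 5436431/5000 s.
Target frame: (5436431/5000) × (60) = 16309293/250 ≈ 65237.172 → 65237.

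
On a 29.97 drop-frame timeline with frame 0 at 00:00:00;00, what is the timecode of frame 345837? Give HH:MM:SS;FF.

03:12:19;13

Ten DF minutes hold 17982 frames, so frame 345837 lies in block 19 (frames 341658–359639) with 4179 frames into that block.
The block's first minute is 1800 frames and the rest 1798 each; 4179 frames reaches minute 2, so 19 × 18 + 2 × 2 = 346 labels have been skipped so far.
Adding those back, label number 345837 + 346 = 346183 at 30 labels/s is 11539 s + 13 f = 3 h 12 min 19 s frame 13, i.e. 03:12:19;13.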